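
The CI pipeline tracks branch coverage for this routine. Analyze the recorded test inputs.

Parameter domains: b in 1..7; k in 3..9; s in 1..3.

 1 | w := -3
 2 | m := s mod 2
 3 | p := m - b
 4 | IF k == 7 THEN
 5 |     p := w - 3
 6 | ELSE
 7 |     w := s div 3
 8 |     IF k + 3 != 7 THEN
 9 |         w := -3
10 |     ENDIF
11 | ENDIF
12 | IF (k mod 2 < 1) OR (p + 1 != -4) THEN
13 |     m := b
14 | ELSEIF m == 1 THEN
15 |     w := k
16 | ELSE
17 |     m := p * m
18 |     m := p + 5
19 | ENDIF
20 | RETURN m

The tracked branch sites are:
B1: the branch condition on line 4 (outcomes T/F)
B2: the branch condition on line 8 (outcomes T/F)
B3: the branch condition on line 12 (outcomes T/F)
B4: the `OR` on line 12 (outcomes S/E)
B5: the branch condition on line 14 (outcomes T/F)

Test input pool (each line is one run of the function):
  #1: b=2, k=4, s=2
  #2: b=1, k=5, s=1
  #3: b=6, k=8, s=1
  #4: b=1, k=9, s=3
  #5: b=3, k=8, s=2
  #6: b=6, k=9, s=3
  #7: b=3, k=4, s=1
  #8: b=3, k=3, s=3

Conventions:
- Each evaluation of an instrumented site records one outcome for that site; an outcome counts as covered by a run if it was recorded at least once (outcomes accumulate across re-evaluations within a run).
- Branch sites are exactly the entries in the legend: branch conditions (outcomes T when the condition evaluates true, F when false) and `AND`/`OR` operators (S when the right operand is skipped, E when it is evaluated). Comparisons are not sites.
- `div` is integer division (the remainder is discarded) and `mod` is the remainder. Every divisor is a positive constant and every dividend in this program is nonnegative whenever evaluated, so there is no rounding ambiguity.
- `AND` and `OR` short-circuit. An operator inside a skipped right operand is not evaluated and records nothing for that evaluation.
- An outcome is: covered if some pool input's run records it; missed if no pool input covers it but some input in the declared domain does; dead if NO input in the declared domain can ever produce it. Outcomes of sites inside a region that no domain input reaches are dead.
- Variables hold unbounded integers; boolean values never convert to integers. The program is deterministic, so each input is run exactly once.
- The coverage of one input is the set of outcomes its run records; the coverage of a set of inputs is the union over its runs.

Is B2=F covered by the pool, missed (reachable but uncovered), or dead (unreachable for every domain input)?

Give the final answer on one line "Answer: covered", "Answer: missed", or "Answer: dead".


B2=F is recorded by pool input(s) 1, 7 -> covered
Answer: covered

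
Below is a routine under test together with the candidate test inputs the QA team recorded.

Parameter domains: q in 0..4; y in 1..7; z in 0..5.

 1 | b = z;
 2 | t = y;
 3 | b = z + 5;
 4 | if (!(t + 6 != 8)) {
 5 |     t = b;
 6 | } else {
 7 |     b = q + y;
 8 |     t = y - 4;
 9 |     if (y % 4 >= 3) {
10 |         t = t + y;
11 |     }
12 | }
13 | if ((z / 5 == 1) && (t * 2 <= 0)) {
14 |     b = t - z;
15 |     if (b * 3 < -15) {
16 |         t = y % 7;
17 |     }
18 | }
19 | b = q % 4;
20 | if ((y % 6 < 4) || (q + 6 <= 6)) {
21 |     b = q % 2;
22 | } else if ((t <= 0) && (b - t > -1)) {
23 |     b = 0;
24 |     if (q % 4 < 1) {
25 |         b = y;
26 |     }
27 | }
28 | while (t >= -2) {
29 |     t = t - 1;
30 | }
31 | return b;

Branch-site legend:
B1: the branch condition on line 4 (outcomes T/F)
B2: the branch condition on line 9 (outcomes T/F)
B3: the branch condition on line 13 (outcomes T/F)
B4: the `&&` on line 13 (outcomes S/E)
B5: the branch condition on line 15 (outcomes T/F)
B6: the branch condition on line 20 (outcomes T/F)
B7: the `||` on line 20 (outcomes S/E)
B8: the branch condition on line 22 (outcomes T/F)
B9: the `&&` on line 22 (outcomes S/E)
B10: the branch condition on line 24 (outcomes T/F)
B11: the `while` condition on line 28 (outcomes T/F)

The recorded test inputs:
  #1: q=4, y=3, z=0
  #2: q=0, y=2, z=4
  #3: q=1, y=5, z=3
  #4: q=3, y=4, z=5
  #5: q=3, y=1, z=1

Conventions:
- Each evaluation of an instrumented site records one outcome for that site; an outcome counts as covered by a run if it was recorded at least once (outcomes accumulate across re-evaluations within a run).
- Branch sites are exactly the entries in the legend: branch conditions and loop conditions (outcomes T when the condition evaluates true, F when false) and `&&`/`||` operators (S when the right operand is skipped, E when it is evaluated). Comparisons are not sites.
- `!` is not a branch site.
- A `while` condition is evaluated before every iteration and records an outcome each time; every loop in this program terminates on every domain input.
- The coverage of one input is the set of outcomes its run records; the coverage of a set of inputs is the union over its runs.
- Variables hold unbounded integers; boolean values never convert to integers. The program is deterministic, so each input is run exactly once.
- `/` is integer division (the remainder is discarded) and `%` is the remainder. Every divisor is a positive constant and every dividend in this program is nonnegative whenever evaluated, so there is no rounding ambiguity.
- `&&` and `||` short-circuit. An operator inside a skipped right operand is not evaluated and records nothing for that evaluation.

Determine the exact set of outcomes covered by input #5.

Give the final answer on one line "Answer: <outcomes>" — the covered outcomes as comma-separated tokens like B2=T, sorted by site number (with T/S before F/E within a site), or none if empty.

Simulating input #5 (q=3, y=1, z=1) step by step:
  B1->F, B2->F, B4->S, B3->F, B7->S, B6->T, B11->F
as a set, this run covers: B1=F, B2=F, B3=F, B4=S, B6=T, B7=S, B11=F

Answer: B1=F, B2=F, B3=F, B4=S, B6=T, B7=S, B11=F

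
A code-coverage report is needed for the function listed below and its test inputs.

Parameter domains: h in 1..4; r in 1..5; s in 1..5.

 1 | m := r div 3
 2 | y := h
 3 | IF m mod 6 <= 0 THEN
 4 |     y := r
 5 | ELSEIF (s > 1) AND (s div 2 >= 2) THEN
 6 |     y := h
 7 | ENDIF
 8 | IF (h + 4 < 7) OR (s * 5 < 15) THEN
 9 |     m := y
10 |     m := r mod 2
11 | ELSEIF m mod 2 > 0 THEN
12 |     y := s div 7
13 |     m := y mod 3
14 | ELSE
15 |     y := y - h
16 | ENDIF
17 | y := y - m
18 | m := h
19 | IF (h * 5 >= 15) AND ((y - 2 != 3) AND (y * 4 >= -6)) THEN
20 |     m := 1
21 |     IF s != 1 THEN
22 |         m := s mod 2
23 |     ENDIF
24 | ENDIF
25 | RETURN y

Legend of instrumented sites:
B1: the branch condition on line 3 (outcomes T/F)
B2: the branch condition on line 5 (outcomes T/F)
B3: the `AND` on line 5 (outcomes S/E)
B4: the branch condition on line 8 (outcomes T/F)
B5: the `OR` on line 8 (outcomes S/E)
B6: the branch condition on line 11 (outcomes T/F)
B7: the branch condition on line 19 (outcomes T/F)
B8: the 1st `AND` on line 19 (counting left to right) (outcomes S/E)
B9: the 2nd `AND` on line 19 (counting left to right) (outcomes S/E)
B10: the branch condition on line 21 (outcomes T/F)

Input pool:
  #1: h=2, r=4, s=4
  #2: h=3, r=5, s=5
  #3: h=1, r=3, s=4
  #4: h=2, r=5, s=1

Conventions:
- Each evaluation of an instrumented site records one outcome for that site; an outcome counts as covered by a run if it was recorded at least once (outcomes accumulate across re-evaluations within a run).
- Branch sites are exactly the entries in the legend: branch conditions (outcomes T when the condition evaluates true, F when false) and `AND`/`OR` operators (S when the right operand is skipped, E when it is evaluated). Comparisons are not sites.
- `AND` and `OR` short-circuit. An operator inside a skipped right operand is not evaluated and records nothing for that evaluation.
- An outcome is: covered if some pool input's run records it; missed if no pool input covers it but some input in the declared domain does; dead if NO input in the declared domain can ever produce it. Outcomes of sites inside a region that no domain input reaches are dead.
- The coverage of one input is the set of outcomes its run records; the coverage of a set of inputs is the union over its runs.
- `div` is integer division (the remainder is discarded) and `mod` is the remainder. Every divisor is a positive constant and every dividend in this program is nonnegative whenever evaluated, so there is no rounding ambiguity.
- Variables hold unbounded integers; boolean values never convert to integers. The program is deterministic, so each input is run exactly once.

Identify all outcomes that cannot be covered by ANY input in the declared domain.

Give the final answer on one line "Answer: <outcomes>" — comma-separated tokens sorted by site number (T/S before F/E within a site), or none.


running all 100 domain inputs and tallying outcomes:
  B9=S: never recorded by any domain input -> dead
  reachable outcomes have witnesses, e.g. B1=T (e.g. h=1, r=1, s=1), B1=F (e.g. h=1, r=3, s=1), B2=T (e.g. h=1, r=3, s=4), B2=F (e.g. h=1, r=3, s=1)
Answer: B9=S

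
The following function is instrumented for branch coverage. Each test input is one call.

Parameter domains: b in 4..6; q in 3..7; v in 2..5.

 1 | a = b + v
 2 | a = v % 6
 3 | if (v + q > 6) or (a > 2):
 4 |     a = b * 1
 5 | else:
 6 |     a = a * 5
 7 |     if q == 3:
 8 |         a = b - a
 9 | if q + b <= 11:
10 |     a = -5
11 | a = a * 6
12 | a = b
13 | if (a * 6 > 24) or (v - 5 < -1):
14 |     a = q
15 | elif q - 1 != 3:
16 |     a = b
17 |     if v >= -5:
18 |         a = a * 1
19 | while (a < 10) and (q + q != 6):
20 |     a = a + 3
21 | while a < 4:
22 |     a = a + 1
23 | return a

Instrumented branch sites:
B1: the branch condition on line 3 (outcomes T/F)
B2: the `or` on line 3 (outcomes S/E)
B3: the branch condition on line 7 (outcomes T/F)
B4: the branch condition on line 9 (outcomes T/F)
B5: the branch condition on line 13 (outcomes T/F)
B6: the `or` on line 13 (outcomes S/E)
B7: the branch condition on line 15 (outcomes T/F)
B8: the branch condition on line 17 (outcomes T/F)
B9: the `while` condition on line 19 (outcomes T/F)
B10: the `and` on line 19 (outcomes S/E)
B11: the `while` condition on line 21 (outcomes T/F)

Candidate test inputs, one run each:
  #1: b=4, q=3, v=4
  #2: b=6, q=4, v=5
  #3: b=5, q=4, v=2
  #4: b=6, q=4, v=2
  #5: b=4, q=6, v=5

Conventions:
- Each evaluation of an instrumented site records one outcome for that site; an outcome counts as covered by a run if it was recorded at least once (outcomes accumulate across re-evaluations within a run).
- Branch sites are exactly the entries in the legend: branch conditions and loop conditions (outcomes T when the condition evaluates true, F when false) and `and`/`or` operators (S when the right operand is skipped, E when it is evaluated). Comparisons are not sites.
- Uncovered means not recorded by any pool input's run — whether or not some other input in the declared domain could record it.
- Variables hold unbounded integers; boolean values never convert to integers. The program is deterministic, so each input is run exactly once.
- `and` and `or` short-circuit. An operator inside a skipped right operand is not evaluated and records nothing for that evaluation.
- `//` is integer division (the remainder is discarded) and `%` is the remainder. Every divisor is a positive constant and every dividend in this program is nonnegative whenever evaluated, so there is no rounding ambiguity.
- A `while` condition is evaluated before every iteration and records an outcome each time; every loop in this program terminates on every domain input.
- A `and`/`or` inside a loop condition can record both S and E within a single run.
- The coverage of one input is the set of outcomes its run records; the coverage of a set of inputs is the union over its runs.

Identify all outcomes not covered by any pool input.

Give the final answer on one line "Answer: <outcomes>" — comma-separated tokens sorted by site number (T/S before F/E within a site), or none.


test 1 (b=4, q=3, v=4) hits B1=T, B2=S, B4=T, B5=F, B6=E, B7=T, B8=T, B9=F, B10=E, B11=F
test 2 (b=6, q=4, v=5) hits B1=T, B2=S, B4=T, B5=T, B6=S, B9=T, B9=F, B10=S, B10=E, B11=F
test 3 (b=5, q=4, v=2) hits B1=F, B2=E, B3=F, B4=T, B5=T, B6=S, B9=T, B9=F, B10=S, B10=E, B11=F
test 4 (b=6, q=4, v=2) hits B1=F, B2=E, B3=F, B4=T, B5=T, B6=S, B9=T, B9=F, B10=S, B10=E, B11=F
test 5 (b=4, q=6, v=5) hits B1=T, B2=S, B4=T, B5=F, B6=E, B7=T, B8=T, B9=T, B9=F, B10=S, B10=E, B11=F
union over the pool: B1=T, B1=F, B2=S, B2=E, B3=F, B4=T, B5=T, B5=F, B6=S, B6=E, B7=T, B8=T, B9=T, B9=F, B10=S, B10=E, B11=F
uncovered (5 of 22): B3=T, B4=F, B7=F, B8=F, B11=T
Answer: B3=T, B4=F, B7=F, B8=F, B11=T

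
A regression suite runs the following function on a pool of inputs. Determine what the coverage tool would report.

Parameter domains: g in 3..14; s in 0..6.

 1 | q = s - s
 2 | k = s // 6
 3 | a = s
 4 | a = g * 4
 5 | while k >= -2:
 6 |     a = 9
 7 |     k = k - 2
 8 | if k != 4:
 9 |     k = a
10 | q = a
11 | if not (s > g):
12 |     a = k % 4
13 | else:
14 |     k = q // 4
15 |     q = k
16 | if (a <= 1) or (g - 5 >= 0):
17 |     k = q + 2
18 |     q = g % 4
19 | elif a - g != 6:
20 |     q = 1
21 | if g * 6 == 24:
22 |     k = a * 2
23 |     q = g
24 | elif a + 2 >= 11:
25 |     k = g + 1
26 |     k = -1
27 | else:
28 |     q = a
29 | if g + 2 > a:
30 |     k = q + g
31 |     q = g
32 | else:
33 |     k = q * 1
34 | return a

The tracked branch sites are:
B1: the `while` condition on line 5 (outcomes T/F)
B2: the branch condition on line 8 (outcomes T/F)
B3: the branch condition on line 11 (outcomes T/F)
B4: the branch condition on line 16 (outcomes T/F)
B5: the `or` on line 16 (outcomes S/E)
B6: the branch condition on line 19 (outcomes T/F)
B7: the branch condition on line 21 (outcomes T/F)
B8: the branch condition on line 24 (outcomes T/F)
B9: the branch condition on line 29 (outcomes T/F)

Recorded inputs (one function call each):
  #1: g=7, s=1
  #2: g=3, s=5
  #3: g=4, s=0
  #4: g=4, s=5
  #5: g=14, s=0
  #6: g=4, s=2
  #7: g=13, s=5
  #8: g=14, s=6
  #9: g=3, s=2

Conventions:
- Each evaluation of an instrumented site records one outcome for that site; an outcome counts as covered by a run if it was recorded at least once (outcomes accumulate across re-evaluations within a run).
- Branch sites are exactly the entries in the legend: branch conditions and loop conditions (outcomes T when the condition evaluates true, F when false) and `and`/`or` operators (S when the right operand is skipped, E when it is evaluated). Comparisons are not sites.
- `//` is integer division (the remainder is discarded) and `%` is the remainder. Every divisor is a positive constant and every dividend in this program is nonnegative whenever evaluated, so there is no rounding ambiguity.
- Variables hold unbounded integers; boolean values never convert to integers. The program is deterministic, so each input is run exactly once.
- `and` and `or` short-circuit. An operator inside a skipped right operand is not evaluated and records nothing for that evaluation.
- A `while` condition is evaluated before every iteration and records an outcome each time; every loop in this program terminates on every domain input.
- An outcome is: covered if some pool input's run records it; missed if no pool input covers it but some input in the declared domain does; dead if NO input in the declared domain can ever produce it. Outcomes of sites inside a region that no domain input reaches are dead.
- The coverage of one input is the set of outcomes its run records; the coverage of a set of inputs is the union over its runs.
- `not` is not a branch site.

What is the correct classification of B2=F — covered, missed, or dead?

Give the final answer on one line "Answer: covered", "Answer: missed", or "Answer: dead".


no pool input records B2=F
checking all 84 inputs in the declared domain: B2=F is never recorded -> dead
Answer: dead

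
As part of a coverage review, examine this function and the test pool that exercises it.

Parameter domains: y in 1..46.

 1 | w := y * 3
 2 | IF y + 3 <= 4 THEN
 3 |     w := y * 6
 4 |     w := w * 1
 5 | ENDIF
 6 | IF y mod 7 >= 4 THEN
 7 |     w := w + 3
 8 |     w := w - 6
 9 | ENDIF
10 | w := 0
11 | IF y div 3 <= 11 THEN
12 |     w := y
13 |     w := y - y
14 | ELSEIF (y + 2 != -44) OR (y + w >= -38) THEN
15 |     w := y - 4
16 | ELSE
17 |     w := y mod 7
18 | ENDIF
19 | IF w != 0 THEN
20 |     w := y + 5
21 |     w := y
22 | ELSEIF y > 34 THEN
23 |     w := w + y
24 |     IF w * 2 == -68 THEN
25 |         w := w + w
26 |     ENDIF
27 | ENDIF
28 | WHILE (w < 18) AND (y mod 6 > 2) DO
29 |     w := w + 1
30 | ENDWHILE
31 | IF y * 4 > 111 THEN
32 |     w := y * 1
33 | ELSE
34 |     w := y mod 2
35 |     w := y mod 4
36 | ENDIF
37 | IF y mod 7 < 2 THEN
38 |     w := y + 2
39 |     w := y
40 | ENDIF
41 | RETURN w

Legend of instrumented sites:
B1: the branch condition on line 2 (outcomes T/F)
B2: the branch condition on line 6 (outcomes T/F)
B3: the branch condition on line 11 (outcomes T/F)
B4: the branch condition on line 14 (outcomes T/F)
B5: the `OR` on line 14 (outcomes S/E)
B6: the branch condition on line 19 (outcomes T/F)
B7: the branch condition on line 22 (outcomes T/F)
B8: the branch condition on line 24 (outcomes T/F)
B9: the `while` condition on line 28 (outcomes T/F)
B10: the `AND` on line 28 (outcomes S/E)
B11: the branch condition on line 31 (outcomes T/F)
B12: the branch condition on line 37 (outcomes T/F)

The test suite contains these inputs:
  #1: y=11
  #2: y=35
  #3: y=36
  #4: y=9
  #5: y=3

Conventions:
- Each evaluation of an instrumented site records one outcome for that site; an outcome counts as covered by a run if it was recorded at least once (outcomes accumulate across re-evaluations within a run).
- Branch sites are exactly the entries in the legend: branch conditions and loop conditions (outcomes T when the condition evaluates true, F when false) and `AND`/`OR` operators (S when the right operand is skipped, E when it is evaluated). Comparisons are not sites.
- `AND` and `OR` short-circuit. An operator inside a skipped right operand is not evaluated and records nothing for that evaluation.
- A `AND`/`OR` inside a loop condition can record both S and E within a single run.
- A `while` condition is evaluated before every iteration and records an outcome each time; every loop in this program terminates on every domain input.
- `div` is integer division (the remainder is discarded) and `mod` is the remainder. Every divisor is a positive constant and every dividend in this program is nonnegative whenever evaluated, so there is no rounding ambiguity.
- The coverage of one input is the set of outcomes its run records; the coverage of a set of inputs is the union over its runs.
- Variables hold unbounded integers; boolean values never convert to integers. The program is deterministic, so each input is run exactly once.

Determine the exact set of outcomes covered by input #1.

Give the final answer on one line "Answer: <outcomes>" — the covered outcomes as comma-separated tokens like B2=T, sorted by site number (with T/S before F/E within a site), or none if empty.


Tracing the run of input #1 (y=11):
  B1->F, B2->T, B3->T, B6->F, B7->F, B10->E, B9->T, B10->E, B9->T, B10->E
  B9->T, B10->E, B9->T, B10->E, B9->T, B10->E, B9->T, B10->E, B9->T, B10->E
  B9->T, B10->E, B9->T, B10->E, B9->T, B10->E, B9->T, B10->E, B9->T, B10->E
  B9->T, B10->E, B9->T, B10->E, B9->T, B10->E, B9->T, B10->E, B9->T, B10->E
  B9->T, B10->S, B9->F, B11->F, B12->F
as a set, this run covers: B1=F, B2=T, B3=T, B6=F, B7=F, B9=T, B9=F, B10=S, B10=E, B11=F, B12=F
Answer: B1=F, B2=T, B3=T, B6=F, B7=F, B9=T, B9=F, B10=S, B10=E, B11=F, B12=F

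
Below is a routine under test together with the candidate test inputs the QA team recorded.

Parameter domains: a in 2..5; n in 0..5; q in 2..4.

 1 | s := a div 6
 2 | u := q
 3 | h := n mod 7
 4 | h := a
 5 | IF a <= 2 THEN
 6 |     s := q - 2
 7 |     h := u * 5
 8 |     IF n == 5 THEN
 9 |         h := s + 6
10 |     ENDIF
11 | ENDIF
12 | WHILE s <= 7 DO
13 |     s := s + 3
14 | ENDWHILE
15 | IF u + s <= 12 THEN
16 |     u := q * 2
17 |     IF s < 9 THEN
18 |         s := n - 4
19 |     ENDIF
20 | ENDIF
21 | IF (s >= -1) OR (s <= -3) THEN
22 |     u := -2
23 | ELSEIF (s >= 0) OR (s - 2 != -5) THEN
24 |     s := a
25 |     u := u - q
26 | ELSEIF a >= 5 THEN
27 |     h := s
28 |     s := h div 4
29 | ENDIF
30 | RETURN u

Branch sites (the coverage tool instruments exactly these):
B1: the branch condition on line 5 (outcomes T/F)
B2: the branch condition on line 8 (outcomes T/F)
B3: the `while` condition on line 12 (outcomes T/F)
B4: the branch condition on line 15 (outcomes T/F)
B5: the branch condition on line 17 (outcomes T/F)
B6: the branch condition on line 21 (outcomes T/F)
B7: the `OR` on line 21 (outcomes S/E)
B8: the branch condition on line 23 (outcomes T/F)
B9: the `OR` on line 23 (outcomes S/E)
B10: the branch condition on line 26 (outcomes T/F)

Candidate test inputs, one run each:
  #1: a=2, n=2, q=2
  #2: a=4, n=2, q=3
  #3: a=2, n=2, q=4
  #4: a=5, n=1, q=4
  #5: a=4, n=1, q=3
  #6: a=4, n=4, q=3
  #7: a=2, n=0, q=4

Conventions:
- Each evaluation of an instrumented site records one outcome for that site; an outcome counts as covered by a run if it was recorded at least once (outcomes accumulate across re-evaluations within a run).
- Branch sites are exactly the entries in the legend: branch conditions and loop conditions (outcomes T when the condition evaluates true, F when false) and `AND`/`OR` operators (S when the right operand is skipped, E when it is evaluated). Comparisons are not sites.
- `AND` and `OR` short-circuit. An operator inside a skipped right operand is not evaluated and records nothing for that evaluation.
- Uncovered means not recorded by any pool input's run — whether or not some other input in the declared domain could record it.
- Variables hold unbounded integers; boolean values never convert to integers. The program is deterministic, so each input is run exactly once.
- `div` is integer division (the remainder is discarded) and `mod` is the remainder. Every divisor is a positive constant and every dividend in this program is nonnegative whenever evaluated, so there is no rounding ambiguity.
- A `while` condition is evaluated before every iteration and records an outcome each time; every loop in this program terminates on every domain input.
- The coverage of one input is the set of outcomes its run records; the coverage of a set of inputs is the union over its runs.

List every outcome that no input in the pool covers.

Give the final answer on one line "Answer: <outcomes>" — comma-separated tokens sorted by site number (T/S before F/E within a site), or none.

test 1 (a=2, n=2, q=2) fires B1->T, B2->F, B3->T, B3->T, B3->T, B3->F, B4->T, B5->F, B7->S, B6->T; hits B1=T, B2=F, B3=T, B3=F, B4=T, B5=F, B6=T, B7=S
test 2 (a=4, n=2, q=3) fires B1->F, B3->T, B3->T, B3->T, B3->F, B4->T, B5->F, B7->S, B6->T; hits B1=F, B3=T, B3=F, B4=T, B5=F, B6=T, B7=S
test 3 (a=2, n=2, q=4) fires B1->T, B2->F, B3->T, B3->T, B3->F, B4->T, B5->T, B7->E, B6->F, B9->E, B8->T; hits B1=T, B2=F, B3=T, B3=F, B4=T, B5=T, B6=F, B7=E, B8=T, B9=E
test 4 (a=5, n=1, q=4) fires B1->F, B3->T, B3->T, B3->T, B3->F, B4->F, B7->S, B6->T; hits B1=F, B3=T, B3=F, B4=F, B6=T, B7=S
test 5 (a=4, n=1, q=3) fires B1->F, B3->T, B3->T, B3->T, B3->F, B4->T, B5->F, B7->S, B6->T; hits B1=F, B3=T, B3=F, B4=T, B5=F, B6=T, B7=S
test 6 (a=4, n=4, q=3) fires B1->F, B3->T, B3->T, B3->T, B3->F, B4->T, B5->F, B7->S, B6->T; hits B1=F, B3=T, B3=F, B4=T, B5=F, B6=T, B7=S
test 7 (a=2, n=0, q=4) fires B1->T, B2->F, B3->T, B3->T, B3->F, B4->T, B5->T, B7->E, B6->T; hits B1=T, B2=F, B3=T, B3=F, B4=T, B5=T, B6=T, B7=E
union over the pool: B1=T, B1=F, B2=F, B3=T, B3=F, B4=T, B4=F, B5=T, B5=F, B6=T, B6=F, B7=S, B7=E, B8=T, B9=E
uncovered (5 of 20): B2=T, B8=F, B9=S, B10=T, B10=F

Answer: B2=T, B8=F, B9=S, B10=T, B10=F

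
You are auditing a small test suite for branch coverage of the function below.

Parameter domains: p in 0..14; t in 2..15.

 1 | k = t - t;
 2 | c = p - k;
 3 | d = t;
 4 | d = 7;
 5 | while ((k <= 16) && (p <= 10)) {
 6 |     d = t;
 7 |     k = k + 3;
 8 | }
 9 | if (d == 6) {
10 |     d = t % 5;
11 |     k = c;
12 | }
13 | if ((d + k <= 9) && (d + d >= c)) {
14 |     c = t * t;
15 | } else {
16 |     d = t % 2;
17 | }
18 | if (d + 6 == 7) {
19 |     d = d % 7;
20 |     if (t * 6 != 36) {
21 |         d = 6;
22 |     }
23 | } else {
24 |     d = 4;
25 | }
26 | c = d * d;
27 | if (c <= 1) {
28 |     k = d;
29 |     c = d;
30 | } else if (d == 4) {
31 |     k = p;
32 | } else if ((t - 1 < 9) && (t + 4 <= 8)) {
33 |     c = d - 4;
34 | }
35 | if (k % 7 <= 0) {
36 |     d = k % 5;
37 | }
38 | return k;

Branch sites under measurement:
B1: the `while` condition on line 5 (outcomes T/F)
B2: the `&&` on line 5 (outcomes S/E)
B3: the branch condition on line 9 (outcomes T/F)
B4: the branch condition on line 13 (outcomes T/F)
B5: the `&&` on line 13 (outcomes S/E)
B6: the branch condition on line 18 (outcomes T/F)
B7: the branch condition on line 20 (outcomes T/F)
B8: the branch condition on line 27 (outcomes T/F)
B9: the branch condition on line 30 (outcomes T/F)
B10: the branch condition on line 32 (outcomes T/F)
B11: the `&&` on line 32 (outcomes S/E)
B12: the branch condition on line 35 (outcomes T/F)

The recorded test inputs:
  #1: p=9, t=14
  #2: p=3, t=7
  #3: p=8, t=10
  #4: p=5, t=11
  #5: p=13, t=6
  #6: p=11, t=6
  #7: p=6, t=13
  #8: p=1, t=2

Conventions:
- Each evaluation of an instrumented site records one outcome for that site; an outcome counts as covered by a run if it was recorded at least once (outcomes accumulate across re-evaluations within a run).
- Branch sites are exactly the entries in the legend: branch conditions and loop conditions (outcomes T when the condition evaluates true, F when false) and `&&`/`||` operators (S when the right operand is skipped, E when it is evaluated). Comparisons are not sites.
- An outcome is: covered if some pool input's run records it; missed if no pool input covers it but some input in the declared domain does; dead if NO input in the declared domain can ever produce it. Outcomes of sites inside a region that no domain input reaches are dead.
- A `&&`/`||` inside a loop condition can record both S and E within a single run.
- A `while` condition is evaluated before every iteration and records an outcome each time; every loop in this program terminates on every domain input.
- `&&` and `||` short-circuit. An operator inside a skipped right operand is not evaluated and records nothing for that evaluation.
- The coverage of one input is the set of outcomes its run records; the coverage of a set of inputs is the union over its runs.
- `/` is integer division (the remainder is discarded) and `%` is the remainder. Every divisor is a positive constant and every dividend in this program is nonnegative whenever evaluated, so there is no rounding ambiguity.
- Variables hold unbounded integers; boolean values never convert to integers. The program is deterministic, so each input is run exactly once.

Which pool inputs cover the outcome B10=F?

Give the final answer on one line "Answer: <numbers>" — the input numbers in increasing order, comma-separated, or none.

input #1 (p=9, t=14): never hits B10=F
input #2 (p=3, t=7): hits B10=F
input #3 (p=8, t=10): never hits B10=F
input #4 (p=5, t=11): hits B10=F
input #5 (p=13, t=6): never hits B10=F
input #6 (p=11, t=6): never hits B10=F
input #7 (p=6, t=13): hits B10=F
input #8 (p=1, t=2): never hits B10=F

Answer: 2, 4, 7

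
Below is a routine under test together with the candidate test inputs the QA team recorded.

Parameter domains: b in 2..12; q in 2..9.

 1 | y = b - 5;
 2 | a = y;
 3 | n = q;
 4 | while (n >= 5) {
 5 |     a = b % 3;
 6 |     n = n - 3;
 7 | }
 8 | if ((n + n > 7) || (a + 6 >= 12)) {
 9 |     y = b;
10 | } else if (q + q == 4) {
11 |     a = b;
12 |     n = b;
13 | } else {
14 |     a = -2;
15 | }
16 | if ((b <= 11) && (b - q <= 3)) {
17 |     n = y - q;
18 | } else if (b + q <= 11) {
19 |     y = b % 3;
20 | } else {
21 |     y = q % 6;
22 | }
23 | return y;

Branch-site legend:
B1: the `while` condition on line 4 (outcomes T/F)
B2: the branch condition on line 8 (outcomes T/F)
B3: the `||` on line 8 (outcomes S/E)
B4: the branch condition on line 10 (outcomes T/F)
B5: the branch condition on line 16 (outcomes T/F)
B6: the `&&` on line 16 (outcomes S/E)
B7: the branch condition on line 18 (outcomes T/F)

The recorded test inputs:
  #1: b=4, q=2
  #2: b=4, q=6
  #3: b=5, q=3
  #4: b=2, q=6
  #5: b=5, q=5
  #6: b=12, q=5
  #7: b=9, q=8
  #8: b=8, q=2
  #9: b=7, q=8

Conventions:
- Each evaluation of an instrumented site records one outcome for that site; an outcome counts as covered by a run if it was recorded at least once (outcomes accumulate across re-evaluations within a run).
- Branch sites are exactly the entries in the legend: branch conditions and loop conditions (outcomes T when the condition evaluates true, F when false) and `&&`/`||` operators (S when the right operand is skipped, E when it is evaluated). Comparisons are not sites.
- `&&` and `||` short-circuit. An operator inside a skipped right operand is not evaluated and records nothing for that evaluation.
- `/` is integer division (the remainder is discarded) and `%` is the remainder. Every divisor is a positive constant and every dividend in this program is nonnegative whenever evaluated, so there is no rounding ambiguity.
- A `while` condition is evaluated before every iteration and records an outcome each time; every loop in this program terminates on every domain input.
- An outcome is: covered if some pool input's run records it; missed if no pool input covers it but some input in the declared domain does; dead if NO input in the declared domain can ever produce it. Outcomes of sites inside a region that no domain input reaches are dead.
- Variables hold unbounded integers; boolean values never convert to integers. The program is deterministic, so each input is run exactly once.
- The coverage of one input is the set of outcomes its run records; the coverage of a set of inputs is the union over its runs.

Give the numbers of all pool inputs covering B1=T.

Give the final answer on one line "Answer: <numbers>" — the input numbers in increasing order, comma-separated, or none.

input #1 (b=4, q=2): misses B1=T
input #2 (b=4, q=6): covers B1=T
input #3 (b=5, q=3): misses B1=T
input #4 (b=2, q=6): covers B1=T
input #5 (b=5, q=5): covers B1=T
input #6 (b=12, q=5): covers B1=T
input #7 (b=9, q=8): covers B1=T
input #8 (b=8, q=2): misses B1=T
input #9 (b=7, q=8): covers B1=T

Answer: 2, 4, 5, 6, 7, 9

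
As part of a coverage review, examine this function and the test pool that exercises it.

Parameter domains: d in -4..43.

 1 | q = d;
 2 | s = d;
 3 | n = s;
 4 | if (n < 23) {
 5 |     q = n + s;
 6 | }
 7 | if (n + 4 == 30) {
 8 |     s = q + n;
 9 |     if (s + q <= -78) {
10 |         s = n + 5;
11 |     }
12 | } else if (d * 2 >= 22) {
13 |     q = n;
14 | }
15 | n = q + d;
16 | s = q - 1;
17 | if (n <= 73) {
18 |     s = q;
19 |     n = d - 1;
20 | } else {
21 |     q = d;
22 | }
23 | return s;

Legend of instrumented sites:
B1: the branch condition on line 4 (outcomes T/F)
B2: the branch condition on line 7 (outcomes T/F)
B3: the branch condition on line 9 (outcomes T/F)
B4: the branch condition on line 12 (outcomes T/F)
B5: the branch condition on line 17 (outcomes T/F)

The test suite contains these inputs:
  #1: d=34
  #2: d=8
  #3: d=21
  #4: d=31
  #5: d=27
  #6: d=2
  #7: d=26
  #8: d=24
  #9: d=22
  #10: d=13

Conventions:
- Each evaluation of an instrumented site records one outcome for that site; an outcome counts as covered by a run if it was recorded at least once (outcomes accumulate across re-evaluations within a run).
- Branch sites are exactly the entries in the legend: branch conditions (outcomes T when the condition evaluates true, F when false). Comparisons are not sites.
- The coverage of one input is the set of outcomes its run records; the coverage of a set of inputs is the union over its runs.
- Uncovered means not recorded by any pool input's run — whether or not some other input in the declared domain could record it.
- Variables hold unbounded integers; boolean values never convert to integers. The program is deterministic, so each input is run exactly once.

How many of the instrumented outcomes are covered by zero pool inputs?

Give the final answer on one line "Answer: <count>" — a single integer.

input #1 (d=34): events B1->F, B2->F, B4->T, B5->T; covers B1=F, B2=F, B4=T, B5=T
input #2 (d=8): events B1->T, B2->F, B4->F, B5->T; covers B1=T, B2=F, B4=F, B5=T
input #3 (d=21): events B1->T, B2->F, B4->T, B5->T; covers B1=T, B2=F, B4=T, B5=T
input #4 (d=31): events B1->F, B2->F, B4->T, B5->T; covers B1=F, B2=F, B4=T, B5=T
input #5 (d=27): events B1->F, B2->F, B4->T, B5->T; covers B1=F, B2=F, B4=T, B5=T
input #6 (d=2): events B1->T, B2->F, B4->F, B5->T; covers B1=T, B2=F, B4=F, B5=T
input #7 (d=26): events B1->F, B2->T, B3->F, B5->T; covers B1=F, B2=T, B3=F, B5=T
input #8 (d=24): events B1->F, B2->F, B4->T, B5->T; covers B1=F, B2=F, B4=T, B5=T
input #9 (d=22): events B1->T, B2->F, B4->T, B5->T; covers B1=T, B2=F, B4=T, B5=T
input #10 (d=13): events B1->T, B2->F, B4->T, B5->T; covers B1=T, B2=F, B4=T, B5=T
union over the pool: B1=T, B1=F, B2=T, B2=F, B3=F, B4=T, B4=F, B5=T
uncovered (2 of 10): B3=T, B5=F

Answer: 2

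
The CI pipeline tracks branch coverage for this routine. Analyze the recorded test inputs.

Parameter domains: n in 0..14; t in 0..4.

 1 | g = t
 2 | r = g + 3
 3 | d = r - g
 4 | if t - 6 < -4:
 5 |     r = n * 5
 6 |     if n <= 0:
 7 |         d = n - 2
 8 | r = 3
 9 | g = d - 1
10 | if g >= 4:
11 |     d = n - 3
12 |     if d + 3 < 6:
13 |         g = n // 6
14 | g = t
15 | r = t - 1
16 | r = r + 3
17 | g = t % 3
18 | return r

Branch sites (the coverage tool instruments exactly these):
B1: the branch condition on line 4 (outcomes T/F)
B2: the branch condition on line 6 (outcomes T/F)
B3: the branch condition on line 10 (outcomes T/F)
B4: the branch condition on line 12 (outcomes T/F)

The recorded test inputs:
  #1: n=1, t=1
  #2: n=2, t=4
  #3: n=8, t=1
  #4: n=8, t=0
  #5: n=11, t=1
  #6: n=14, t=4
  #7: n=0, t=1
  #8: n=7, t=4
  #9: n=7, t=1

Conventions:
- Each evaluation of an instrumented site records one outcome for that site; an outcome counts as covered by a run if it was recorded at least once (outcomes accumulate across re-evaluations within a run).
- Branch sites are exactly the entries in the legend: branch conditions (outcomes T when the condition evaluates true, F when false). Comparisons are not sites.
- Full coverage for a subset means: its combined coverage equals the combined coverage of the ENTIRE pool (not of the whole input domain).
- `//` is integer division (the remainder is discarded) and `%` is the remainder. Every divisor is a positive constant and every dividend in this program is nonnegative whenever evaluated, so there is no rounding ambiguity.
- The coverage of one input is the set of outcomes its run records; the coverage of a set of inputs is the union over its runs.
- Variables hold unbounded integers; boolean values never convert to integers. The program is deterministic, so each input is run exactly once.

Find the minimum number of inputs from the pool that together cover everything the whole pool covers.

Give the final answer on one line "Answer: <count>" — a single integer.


#1 (n=1, t=1) -> B1->T, B2->F, B3->F; covered: B1=T, B2=F, B3=F
#2 (n=2, t=4) -> B1->F, B3->F; covered: B1=F, B3=F
#3 (n=8, t=1) -> B1->T, B2->F, B3->F; covered: B1=T, B2=F, B3=F
#4 (n=8, t=0) -> B1->T, B2->F, B3->F; covered: B1=T, B2=F, B3=F
#5 (n=11, t=1) -> B1->T, B2->F, B3->F; covered: B1=T, B2=F, B3=F
#6 (n=14, t=4) -> B1->F, B3->F; covered: B1=F, B3=F
#7 (n=0, t=1) -> B1->T, B2->T, B3->F; covered: B1=T, B2=T, B3=F
#8 (n=7, t=4) -> B1->F, B3->F; covered: B1=F, B3=F
#9 (n=7, t=1) -> B1->T, B2->F, B3->F; covered: B1=T, B2=F, B3=F
union over all inputs: B1=T, B1=F, B2=T, B2=F, B3=F (5 outcomes)
size 1 is not enough: best union over all size-1 subsets is 3/5
size 2 is not enough: best union over all size-2 subsets is 4/5
inputs {1, 2, 7} (size 3) cover everything; no size-3 subset with a lexicographically smaller index list covers all 5
Answer: 3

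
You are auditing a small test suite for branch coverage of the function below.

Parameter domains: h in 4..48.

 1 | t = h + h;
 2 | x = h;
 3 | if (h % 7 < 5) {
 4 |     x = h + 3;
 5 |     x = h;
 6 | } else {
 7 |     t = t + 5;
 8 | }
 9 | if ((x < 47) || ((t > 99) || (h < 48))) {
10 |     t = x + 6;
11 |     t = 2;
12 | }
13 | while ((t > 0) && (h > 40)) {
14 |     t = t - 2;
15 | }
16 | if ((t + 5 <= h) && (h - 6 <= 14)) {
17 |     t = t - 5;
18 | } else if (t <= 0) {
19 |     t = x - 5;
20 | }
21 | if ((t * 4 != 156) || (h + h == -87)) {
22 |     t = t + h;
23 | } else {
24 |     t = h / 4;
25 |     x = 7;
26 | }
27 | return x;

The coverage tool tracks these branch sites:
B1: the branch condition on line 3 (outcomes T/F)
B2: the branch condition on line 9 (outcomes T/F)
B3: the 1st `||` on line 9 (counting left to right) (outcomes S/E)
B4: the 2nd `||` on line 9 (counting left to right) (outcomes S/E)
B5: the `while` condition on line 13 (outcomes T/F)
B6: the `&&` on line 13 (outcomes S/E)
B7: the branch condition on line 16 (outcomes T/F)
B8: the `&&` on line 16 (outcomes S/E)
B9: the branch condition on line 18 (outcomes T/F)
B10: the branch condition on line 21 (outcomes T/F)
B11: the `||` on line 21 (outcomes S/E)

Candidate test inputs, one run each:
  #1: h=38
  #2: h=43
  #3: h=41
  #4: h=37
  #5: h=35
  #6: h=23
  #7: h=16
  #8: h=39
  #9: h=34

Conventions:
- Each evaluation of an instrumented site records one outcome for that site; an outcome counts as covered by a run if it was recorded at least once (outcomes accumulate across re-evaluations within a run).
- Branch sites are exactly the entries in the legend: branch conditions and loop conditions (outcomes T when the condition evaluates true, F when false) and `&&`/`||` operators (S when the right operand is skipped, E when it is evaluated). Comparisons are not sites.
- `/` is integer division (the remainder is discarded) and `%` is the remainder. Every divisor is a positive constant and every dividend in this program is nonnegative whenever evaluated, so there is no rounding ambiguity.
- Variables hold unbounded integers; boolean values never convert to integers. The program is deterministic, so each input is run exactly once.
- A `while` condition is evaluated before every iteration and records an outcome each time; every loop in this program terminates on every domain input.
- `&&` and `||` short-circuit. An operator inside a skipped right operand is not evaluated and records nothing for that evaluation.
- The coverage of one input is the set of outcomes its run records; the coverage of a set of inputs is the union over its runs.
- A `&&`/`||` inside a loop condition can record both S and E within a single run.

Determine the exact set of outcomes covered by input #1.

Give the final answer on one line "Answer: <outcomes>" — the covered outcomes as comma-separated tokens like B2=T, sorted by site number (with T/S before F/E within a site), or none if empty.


Running input #1 (h=38), event by event:
  B1->T, B3->S, B2->T, B6->E, B5->F, B8->E, B7->F, B9->F, B11->S, B10->T
as a set, this run covers: B1=T, B2=T, B3=S, B5=F, B6=E, B7=F, B8=E, B9=F, B10=T, B11=S
Answer: B1=T, B2=T, B3=S, B5=F, B6=E, B7=F, B8=E, B9=F, B10=T, B11=S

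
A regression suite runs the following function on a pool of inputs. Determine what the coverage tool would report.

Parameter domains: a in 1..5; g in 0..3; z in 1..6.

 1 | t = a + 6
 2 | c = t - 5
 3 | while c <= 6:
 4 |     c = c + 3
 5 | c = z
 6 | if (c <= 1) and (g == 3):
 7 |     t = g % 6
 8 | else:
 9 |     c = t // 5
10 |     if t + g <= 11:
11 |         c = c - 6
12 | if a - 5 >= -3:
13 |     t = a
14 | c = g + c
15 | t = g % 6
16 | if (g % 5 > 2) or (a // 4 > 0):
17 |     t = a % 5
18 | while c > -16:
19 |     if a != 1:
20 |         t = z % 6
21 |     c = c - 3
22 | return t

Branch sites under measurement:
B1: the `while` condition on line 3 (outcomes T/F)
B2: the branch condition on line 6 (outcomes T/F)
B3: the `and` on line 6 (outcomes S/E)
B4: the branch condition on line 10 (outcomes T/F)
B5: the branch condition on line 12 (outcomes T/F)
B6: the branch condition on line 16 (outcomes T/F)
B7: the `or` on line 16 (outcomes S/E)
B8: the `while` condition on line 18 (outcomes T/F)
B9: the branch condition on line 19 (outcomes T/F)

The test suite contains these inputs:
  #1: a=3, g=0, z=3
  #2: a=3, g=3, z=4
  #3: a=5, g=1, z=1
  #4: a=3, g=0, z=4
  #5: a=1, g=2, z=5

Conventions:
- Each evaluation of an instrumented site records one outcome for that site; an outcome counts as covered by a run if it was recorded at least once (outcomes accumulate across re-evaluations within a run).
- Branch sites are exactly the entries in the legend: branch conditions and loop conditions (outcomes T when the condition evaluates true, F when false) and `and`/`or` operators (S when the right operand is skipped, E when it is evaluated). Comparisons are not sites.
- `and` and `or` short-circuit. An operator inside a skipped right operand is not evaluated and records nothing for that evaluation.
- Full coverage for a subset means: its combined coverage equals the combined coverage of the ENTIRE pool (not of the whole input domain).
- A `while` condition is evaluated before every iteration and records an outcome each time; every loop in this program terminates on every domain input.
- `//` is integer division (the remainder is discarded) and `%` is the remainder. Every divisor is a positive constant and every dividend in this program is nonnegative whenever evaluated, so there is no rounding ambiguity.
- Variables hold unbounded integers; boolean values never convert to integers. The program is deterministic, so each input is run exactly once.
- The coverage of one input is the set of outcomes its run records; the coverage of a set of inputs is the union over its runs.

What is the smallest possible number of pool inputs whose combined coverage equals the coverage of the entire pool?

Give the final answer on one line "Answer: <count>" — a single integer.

run #1 (a=3, g=0, z=3) records B1=T, B1=F, B2=F, B3=S, B4=T, B5=T, B6=F, B7=E, B8=T, B8=F, B9=T
run #2 (a=3, g=3, z=4) records B1=T, B1=F, B2=F, B3=S, B4=F, B5=T, B6=T, B7=S, B8=T, B8=F, B9=T
run #3 (a=5, g=1, z=1) records B1=T, B1=F, B2=F, B3=E, B4=F, B5=T, B6=T, B7=E, B8=T, B8=F, B9=T
run #4 (a=3, g=0, z=4) records B1=T, B1=F, B2=F, B3=S, B4=T, B5=T, B6=F, B7=E, B8=T, B8=F, B9=T
run #5 (a=1, g=2, z=5) records B1=T, B1=F, B2=F, B3=S, B4=T, B5=F, B6=F, B7=E, B8=T, B8=F, B9=F
the full pool covers 17 outcomes: B1=T, B1=F, B2=F, B3=S, B3=E, B4=T, B4=F, B5=T, B5=F, B6=T, B6=F, B7=S, B7=E, B8=T, B8=F, B9=T, B9=F
no size-1 subset reaches all 17 outcomes (best union: 11/17)
no size-2 subset reaches all 17 outcomes (best union: 16/17)
the canonical winner is {2, 3, 5}: size 3, full 17-outcome coverage, earliest index list among size-3 covers

Answer: 3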